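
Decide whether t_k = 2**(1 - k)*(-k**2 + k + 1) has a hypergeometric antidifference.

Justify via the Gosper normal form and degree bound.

Yes. s_k = 2**(2 - k)*(k**2 + k + 1).

Compute t_(k+1)/t_k: get (k**2 + k - 1)/(2*(k**2 - k - 1)).
Gosper form: A/B · C(k+1)/C(k) with A=1/2, B=1, C=k**2 - k - 1.
Need (1/2)·f(k+1) − (1)·f(k) = k**2 - k - 1.
From deg A=0, deg B=0, deg C=2: d=2.
Solving with deg f ≤ 2: f(k) = -2*(k**2 + k + 1).
Then R = B(k−1)f/C = -2*(k**2 + k + 1)/(k**2 - k - 1), so s_k = R(k)·t_k = 2**(2 - k)*(k**2 + k + 1).
s_(k+1) − s_k = 2**(1 - k)*(-k**2 + k + 1) = t_k.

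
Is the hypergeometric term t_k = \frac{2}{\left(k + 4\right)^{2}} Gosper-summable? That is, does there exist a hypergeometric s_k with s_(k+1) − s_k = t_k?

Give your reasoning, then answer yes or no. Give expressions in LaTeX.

No — t_k has no hypergeometric antidifference.

r(k) = (k + 4)**2/(k + 5)**2 after simplifying.
Normal form (A,B,C) = (k**2 + 8*k + 16, k**2 + 10*k + 25, 1).
Key eq: (k**2 + 8*k + 16)·f(k+1) = (k**2 + 8*k + 16)·f(k) + (1).
Bound: deg f ≤ 0.
Generic f = c0 gives residual -1; -1 = 0 cannot hold, so t_k is not Gosper-summable.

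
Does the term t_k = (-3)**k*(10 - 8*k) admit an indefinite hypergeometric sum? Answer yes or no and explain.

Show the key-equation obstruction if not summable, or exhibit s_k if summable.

r(k) = 3*(1 - 4*k)/(4*k - 5) after simplifying.
Factor: A=-3; B=1; C=k - 5/4.
Set up (-3)·f(k+1) − (1)·f(k) − (k - 5/4) = 0.
deg f ≤ 1 (via 0,0,1).
A polynomial solution: f(k) = -(k - 2)/4.
So s_k = (B(k−1)f/C)·t_k = (-(k - 2)/(4*k - 5))·t_k = 2*(-3)**k*(k - 2).
Verify: (-3)**k*(10 - 8*k) matches t_k.

Yes. s_k = 2*(-3)**k*(k - 2).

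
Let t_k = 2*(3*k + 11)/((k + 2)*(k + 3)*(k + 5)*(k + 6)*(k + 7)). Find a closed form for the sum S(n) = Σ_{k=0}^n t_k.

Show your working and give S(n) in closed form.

S(n) = (n**3 + 16*n**2 + 81*n + 66)/(30*(n**3 + 16*n**2 + 81*n + 126))

t_(k+1)/t_k = (k + 2)*(k + 5)*(3*k + 14)/((k + 4)*(k + 8)*(3*k + 11)).
So A=k + 2 and B=k + 8, with C=k**2 + 23*k/3 + 44/3.
f must satisfy (k + 2)·f(k+1) − (k + 7)·f(k) = k**2 + 23*k/3 + 44/3.
Degrees (1,1,2) ⇒ d ≤ 5.
Solve for f: f(k) = k*(k + 3)*(k + 4)*(k**2 + 13*k + 52)/180 (degree 5 ≤ 5).
Certificate R = B(k−1)f/C = k*(k + 3)*(k + 7)*(k**2 + 13*k + 52)/(60*(3*k + 11)) gives s_k = k*(k**2 + 13*k + 52)/(30*(k**3 + 13*k**2 + 52*k + 60)).
Verify: 2*(3*k + 11)/(k**5 + 23*k**4 + 203*k**3 + 853*k**2 + 1692*k + 1260) matches t_k.
s_(n+1) = (n**3 + 16*n**2 + 81*n + 66)/(30*(n**3 + 16*n**2 + 81*n + 126)) and s_(0) = 0, so S(n) = (n**3 + 16*n**2 + 81*n + 66)/(30*(n**3 + 16*n**2 + 81*n + 126)).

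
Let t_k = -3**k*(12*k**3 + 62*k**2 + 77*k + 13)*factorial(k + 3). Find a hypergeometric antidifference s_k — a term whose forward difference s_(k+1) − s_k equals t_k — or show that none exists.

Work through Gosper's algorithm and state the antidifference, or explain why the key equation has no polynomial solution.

Step 1: r(k) = 3*(12*k**4 + 146*k**3 + 629*k**2 + 1112*k + 656)/(12*k**3 + 62*k**2 + 77*k + 13).
So A=3*k + 12 and B=1, with C=k**3 + 31*k**2/6 + 77*k/12 + 13/12.
Key eq: (3*k + 12)·f(k+1) = (1)·f(k) + (k**3 + 31*k**2/6 + 77*k/12 + 13/12).
From deg A=1, deg B=0, deg C=3: d=2.
Solve for f: f(k) = (4*k**2 - 2*k - 1)/12 (degree 2 ≤ 2).
Certificate R = B(k−1)f/C = (4*k**2 - 2*k - 1)/(12*k**3 + 62*k**2 + 77*k + 13) gives s_k = 3**k*(-4*k**2 + 2*k + 1)*factorial(k + 3).
Check: Δs_k = -3**k*(12*k**3 + 62*k**2 + 77*k + 13)*factorial(k + 3). ✓

s_k = 3**k*(-4*k**2 + 2*k + 1)*factorial(k + 3)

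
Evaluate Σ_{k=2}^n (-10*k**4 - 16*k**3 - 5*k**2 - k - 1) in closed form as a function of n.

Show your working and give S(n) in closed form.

r(k) = (10*k**4 + 56*k**3 + 113*k**2 + 99*k + 33)/(10*k**4 + 16*k**3 + 5*k**2 + k + 1) after simplifying.
A = 1, B = 1, C = k**4 + 8*k**3/5 + k**2/2 + k/10 + 1/10.
Set up (1)·f(k+1) − (1)·f(k) − (k**4 + 8*k**3/5 + k**2/2 + k/10 + 1/10) = 0.
Bound: deg f ≤ 5.
Solve for f: f(k) = k*(2*k**4 - k**3 - 3*k**2 + 2*k + 1)/10 (degree 5 ≤ 5).
Get s_k = R·t_k = k*(-2*k**4 + k**3 + 3*k**2 - 2*k - 1) with R(k) = B(k−1)f(k)/C(k) = k*(2*k**4 - k**3 - 3*k**2 + 2*k + 1)/(10*k**4 + 16*k**3 + 5*k**2 + k + 1).
s_(k+1) − s_k = -10*k**4 - 16*k**3 - 5*k**2 - k - 1 = t_k.
s_(n+1) = -2*n**5 - 9*n**4 - 13*n**3 - 7*n**2 - 2*n - 1 and s_(2) = -34, so S(n) = -2*n**5 - 9*n**4 - 13*n**3 - 7*n**2 - 2*n + 33.

S(n) = -2*n**5 - 9*n**4 - 13*n**3 - 7*n**2 - 2*n + 33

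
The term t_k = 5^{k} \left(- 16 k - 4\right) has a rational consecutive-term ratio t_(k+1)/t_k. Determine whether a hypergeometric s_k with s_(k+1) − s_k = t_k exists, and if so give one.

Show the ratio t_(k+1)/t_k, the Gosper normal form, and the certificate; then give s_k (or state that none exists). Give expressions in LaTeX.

s_k = 4 \cdot 5^{k} \left(1 - k\right)

Step 1: r(k) = 5*(4*k + 5)/(4*k + 1).
A = 5, B = 1, C = k + 1/4.
Need (5)·f(k+1) − (1)·f(k) = k + 1/4.
deg f ≤ 1 (via 0,0,1).
Coefficient equations give f(k) = (k - 1)/4.
So s_k = (B(k−1)f/C)·t_k = ((k - 1)/(4*k + 1))·t_k = 4*5**k*(1 - k).
s_(k+1) − s_k = 5**k*(-16*k - 4) = t_k.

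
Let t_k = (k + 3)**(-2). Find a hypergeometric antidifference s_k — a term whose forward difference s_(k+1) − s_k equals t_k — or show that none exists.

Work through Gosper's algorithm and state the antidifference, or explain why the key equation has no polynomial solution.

Compute t_(k+1)/t_k: get (k + 3)**2/(k + 4)**2.
Gosper form: A/B · C(k+1)/C(k) with A=k**2 + 6*k + 9, B=k**2 + 8*k + 16, C=1.
Set up (k**2 + 6*k + 9)·f(k+1) − (k**2 + 6*k + 9)·f(k) − (1) = 0.
deg f ≤ 0 (via 2,2,0).
Write f(k) = c0. Then LHS − RHS = -1, requiring -1 = 0: contradictory. No certificate.

no hypergeometric antidifference exists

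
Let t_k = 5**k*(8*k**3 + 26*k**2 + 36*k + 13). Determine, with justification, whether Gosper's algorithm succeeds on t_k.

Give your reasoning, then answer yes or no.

Compute t_(k+1)/t_k: get 5*(8*k**3 + 50*k**2 + 112*k + 83)/(8*k**3 + 26*k**2 + 36*k + 13).
Gosper form: A/B · C(k+1)/C(k) with A=5, B=1, C=k**3 + 13*k**2/4 + 9*k/2 + 13/8.
Key eq: (5)·f(k+1) = (1)·f(k) + (k**3 + 13*k**2/4 + 9*k/2 + 13/8).
Bound: deg f ≤ 3.
Coefficient equations give f(k) = (2*k**3 - k**2 + 4*k - 3)/8.
Certificate R = B(k−1)f/C = (2*k**3 - k**2 + 4*k - 3)/(8*k**3 + 26*k**2 + 36*k + 13) gives s_k = 5**k*(2*k**3 - k**2 + 4*k - 3).
Δs = 5**k*(8*k**3 + 26*k**2 + 36*k + 13), as required.

Yes. s_k = 5**k*(2*k**3 - k**2 + 4*k - 3).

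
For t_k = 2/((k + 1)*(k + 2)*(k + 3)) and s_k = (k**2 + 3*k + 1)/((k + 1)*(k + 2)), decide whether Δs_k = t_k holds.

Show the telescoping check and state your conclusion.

s_(k+1) = (3*k + (k + 1)**2 + 4)/((k + 2)*(k + 3))
s_(k+1) − s_k = 2/(k**3 + 6*k**2 + 11*k + 6)
(s_(k+1) − s_k) − t_k = 0

Valid — Δs_k = t_k.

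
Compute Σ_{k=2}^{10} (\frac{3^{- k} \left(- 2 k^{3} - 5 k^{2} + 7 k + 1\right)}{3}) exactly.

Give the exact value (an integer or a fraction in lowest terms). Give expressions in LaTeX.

Σ = -608333/177147

Ratio r(k) = (2*k**3 + 11*k**2 + 9*k - 1)/(3*(2*k**3 + 5*k**2 - 7*k - 1)).
Take A(k)=1/3, B(k)=1, C(k)=k**3 + 5*k**2/2 - 7*k/2 - 1/2.
Need (1/3)·f(k+1) − (1)·f(k) = k**3 + 5*k**2/2 - 7*k/2 - 1/2.
Degrees (0,0,3) ⇒ d ≤ 3.
Match coefficients ⇒ f(k) = -3*(k**3 + 4*k**2 + 2*k + 3)/2.
Get s_k = R·t_k = (k**3 + 4*k**2 + 2*k + 3)/3**k with R(k) = B(k−1)f(k)/C(k) = -3*(k**3 + 4*k**2 + 2*k + 3)/(2*k**3 + 5*k**2 - 7*k - 1).
Check: Δs_k = (-2*k**3 - 5*k**2 + 7*k + 1)/(3*3**k). ✓
Sum = s_(11) − s_(2); s_(11) = 1840/177147, s_(2) = 31/9 ⇒ -608333/177147.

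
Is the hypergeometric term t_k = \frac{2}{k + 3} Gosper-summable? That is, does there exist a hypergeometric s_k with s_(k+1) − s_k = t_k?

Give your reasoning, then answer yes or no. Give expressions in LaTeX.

The ratio is (k + 3)/(k + 4).
Factor: A=k + 3; B=k + 4; C=1.
Solve (k + 3)·f(k+1) − (k + 3)·f(k) = 1.
Bound: deg f ≤ 0.
Put f(k) = c0: A·f(k+1) − B(k−1)·f(k) − C = -1; need -1 = 0 — inconsistent ⇒ no f, not summable.

No. Not Gosper-summable.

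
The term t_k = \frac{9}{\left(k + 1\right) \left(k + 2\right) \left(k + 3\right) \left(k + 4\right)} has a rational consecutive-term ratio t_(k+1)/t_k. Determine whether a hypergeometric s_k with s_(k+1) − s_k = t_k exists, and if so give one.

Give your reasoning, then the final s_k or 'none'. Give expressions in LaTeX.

Step 1: r(k) = (k + 1)/(k + 5).
Take A(k)=k + 1, B(k)=k + 5, C(k)=1.
f must satisfy (k + 1)·f(k+1) − (k + 4)·f(k) = 1.
Degrees (1,1,0) ⇒ d ≤ 3.
Solving with deg f ≤ 3: f(k) = k*(k**2 + 6*k + 11)/18.
Certificate R = B(k−1)f/C = k*(k + 4)*(k**2 + 6*k + 11)/18 gives s_k = k*(k**2 + 6*k + 11)/(2*(k + 1)*(k + 2)*(k + 3)).
Verify: 9/(k**4 + 10*k**3 + 35*k**2 + 50*k + 24) matches t_k.

s_k = \frac{k \left(k^{2} + 6 k + 11\right)}{2 \left(k + 1\right) \left(k + 2\right) \left(k + 3\right)}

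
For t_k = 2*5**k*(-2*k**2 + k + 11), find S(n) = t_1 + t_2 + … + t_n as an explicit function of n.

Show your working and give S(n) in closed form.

S(n) = -5*5**n*n**2 + 5*5**n*n + 25*5**n - 25

Compute t_(k+1)/t_k: get 5*(2*k**2 + 3*k - 10)/(2*k**2 - k - 11).
A = 5, B = 1, C = k**2 - k/2 - 11/2.
Set up (5)·f(k+1) − (1)·f(k) − (k**2 - k/2 - 11/2) = 0.
deg f ≤ 2 (via 0,0,2).
Coefficient equations give f(k) = (k**2 - 3*k - 3)/4.
So s_k = (B(k−1)f/C)·t_k = ((k**2 - 3*k - 3)/(2*(2*k**2 - k - 11)))·t_k = 5**k*(-k**2 + 3*k + 3).
s_(k+1) − s_k = 2*5**k*(-2*k**2 + k + 11) = t_k.
Telescope: S(n) = s_(n+1) − s_(1) = 5**(n + 1)*(-n**2 + n + 5) − (25) = -5*5**n*n**2 + 5*5**n*n + 25*5**n - 25.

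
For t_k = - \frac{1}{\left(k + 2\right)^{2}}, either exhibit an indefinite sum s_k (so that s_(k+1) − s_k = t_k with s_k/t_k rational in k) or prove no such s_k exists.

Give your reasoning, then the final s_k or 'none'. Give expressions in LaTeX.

none (Gosper's algorithm certifies no s_k)

r(k) = (k + 2)**2/(k + 3)**2 after simplifying.
A = k**2 + 4*k + 4, B = k**2 + 6*k + 9, C = 1.
f must satisfy (k**2 + 4*k + 4)·f(k+1) − (k**2 + 4*k + 4)·f(k) = 1.
Bound: deg f ≤ 0.
Put f(k) = c0: A·f(k+1) − B(k−1)·f(k) − C = -1; need -1 = 0 — inconsistent ⇒ no f, not summable.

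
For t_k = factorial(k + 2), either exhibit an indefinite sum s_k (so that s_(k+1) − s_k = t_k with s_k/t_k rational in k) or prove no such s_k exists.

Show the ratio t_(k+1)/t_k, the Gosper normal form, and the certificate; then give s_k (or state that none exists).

none (Gosper's algorithm certifies no s_k)

r(k) = k + 3 after simplifying.
So A=k + 3 and B=1, with C=1.
Key eq: (k + 3)·f(k+1) = (1)·f(k) + (1).
d = -1 from the (1,0,0) case.
Bound -1 < 0, so the key equation has no polynomial solution.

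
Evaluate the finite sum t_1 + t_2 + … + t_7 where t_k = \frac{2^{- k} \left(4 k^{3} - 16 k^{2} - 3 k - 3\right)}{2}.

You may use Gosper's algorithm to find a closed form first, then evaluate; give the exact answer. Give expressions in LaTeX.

t_(k+1)/t_k = (4*k**3 - 4*k**2 - 23*k - 18)/(2*(4*k**3 - 16*k**2 - 3*k - 3)).
Gosper form: A/B · C(k+1)/C(k) with A=1/2, B=1, C=k**3 - 4*k**2 - 3*k/4 - 3/4.
Solve (1/2)·f(k+1) − (1)·f(k) = k**3 - 4*k**2 - 3*k/4 - 3/4.
deg f ≤ 3 (via 0,0,3).
Coefficient equations give f(k) = -(4*k**3 - 4*k**2 + k - 2)/2.
So s_k = (B(k−1)f/C)·t_k = (-2*(4*k**3 - 4*k**2 + k - 2)/(4*k**3 - 16*k**2 - 3*k - 3))·t_k = (-4*k**3 + 4*k**2 - k + 2)/2**k.
s_(k+1) − s_k = (4*k**3 - 16*k**2 - 3*k - 3)/(2*2**k) = t_k.
Telescoping: Σ = s_(8) − s_(1) = -899/128 − (1/2) = -963/128.

Σ = -963/128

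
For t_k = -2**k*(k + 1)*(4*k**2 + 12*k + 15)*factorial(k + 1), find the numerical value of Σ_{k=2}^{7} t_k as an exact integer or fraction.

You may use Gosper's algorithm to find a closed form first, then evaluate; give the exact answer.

Step 1: r(k) = (k + 2)**2*(24*k + 8*(k + 1)**2 + 54)/((k + 1)*(4*k**2 + 12*k + 15)).
Take A(k)=2*k + 4, B(k)=1, C(k)=k**3 + 4*k**2 + 27*k/4 + 15/4.
f must satisfy (2*k + 4)·f(k+1) − (1)·f(k) = k**3 + 4*k**2 + 27*k/4 + 15/4.
d = 2 from the (1,0,3) case.
A polynomial solution: f(k) = (2*k**2 + k + 1)/4.
R(k) = B(k−1)·f(k)/C(k) = (2*k**2 + k + 1)/((k + 1)*(4*k**2 + 12*k + 15)); s_k = R·t_k = -2**k*(2*k**2 + k + 1)*factorial(k + 1).
Δs = -2**k*(k + 1)*(4*k**2 + 12*k + 15)*factorial(k + 1), as required.
Telescoping: Σ = s_(8) − s_(2) = -12726927360 − (-264) = -12726927096.

Σ = -12726927096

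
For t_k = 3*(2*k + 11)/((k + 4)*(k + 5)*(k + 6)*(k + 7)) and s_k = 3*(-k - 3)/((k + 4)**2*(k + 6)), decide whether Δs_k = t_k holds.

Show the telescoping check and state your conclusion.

Invalid: residual 3*(-3*k**2 - 31*k - 79)/(k**6 + 31*k**5 + 397*k**4 + 2689*k**3 + 10162*k**2 + 20320*k + 16800) ≠ 0.

s_(k+1) = 3*(-k - 4)/((k + 5)**2*(k + 7))
s_(k+1) − s_k = 3*(2*k**3 + 26*k**2 + 108*k + 141)/(k**6 + 31*k**5 + 397*k**4 + 2689*k**3 + 10162*k**2 + 20320*k + 16800)
(s_(k+1) − s_k) − t_k = 3*(-3*k**2 - 31*k - 79)/(k**6 + 31*k**5 + 397*k**4 + 2689*k**3 + 10162*k**2 + 20320*k + 16800)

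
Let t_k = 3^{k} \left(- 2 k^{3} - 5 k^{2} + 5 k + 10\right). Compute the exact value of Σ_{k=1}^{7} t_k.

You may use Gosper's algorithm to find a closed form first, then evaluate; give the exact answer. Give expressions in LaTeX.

Ratio r(k) = 3*(2*k**3 + 11*k**2 + 11*k - 8)/(2*k**3 + 5*k**2 - 5*k - 10).
Gosper form: A/B · C(k+1)/C(k) with A=3, B=1, C=k**3 + 5*k**2/2 - 5*k/2 - 5.
Need (3)·f(k+1) − (1)·f(k) = k**3 + 5*k**2/2 - 5*k/2 - 5.
deg f ≤ 3 (via 0,0,3).
Solve for f: f(k) = (k**3 - 2*k**2 - k - 2)/2 (degree 3 ≤ 3).
Then R = B(k−1)f/C = (k**3 - 2*k**2 - k - 2)/(2*k**3 + 5*k**2 - 5*k - 10), so s_k = R(k)·t_k = 3**k*(-k**3 + 2*k**2 + k + 2).
Check: Δs_k = 3**k*(-2*k**3 - 5*k**2 + 5*k + 10). ✓
Sum = s_(8) − s_(1); s_(8) = -2453814, s_(1) = 12 ⇒ -2453826.

Σ = -2453826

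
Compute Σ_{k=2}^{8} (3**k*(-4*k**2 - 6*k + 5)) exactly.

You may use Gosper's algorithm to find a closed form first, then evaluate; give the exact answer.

The ratio is 3*(4*k**2 + 14*k + 5)/(4*k**2 + 6*k - 5).
Normal form (A,B,C) = (3, 1, k**2 + 3*k/2 - 5/4).
Set up (3)·f(k+1) − (1)·f(k) − (k**2 + 3*k/2 - 5/4) = 0.
From deg A=0, deg B=0, deg C=2: d=2.
Solve for f: f(k) = (2*k**2 - 3*k - 1)/4 (degree 2 ≤ 2).
So s_k = (B(k−1)f/C)·t_k = ((2*k**2 - 3*k - 1)/(4*k**2 + 6*k - 5))·t_k = 3**k*(-2*k**2 + 3*k + 1).
Δs = 3**k*(-4*k**2 - 6*k + 5), as required.
Evaluate s at k=9 and k=2: -2637522 and -9; difference -2637513.

Σ = -2637513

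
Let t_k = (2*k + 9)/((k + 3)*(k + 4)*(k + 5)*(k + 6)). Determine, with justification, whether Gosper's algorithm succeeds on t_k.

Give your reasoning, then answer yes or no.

Yes. s_k = k*(k + 8)/(15*(k**2 + 8*k + 15)).

t_(k+1)/t_k = (k + 3)*(2*k + 11)/((k + 7)*(2*k + 9)).
Factor: A=k + 3; B=k + 7; C=k + 9/2.
Set up (k + 3)·f(k+1) − (k + 6)·f(k) − (k + 9/2) = 0.
d = 3 from the (1,1,1) case.
A polynomial solution: f(k) = k*(k + 4)*(k + 8)/30.
Then R = B(k−1)f/C = k*(k + 4)*(k + 6)*(k + 8)/(15*(2*k + 9)), so s_k = R(k)·t_k = k*(k + 8)/(15*(k**2 + 8*k + 15)).
s_(k+1) − s_k = (2*k + 9)/(k**4 + 18*k**3 + 119*k**2 + 342*k + 360) = t_k.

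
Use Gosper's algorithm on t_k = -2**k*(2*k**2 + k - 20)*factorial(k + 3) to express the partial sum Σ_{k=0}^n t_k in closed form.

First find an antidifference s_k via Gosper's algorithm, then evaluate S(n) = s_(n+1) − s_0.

Step 1: r(k) = 2*(k + 4)*(k + 2*(k + 1)**2 - 19)/(2*k**2 + k - 20).
Gosper form: A/B · C(k+1)/C(k) with A=2*k + 8, B=1, C=k**2 + k/2 - 10.
Need (2*k + 8)·f(k+1) − (1)·f(k) = k**2 + k/2 - 10.
From deg A=1, deg B=0, deg C=2: d=1.
Solving with deg f ≤ 1: f(k) = (k - 4)/2.
So s_k = (B(k−1)f/C)·t_k = ((k - 4)/(2*k**2 + k - 20))·t_k = -2**k*(k - 4)*factorial(k + 3).
Check: Δs_k = -2**k*(2*k**2 + k - 20)*factorial(k + 3). ✓
Σ_(k=0)^n t_k = s_(n+1) − s_(0) = (-2**(n + 1)*(n - 3)*factorial(n + 4)) − (24), i.e. -2*2**n*n*factorial(n + 4) + 6*2**n*factorial(n + 4) - 24.

S(n) = -2*2**n*n*factorial(n + 4) + 6*2**n*factorial(n + 4) - 24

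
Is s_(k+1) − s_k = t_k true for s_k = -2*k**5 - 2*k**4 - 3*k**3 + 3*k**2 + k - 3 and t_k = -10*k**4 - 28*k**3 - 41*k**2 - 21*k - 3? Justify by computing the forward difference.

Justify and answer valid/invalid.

valid (s_(k+1) − s_k reduces to t_k)

s_(k+1) = -2*k**5 - 12*k**4 - 31*k**3 - 38*k**2 - 20*k - 6
s_(k+1) − s_k = -10*k**4 - 28*k**3 - 41*k**2 - 21*k - 3
(s_(k+1) − s_k) − t_k = 0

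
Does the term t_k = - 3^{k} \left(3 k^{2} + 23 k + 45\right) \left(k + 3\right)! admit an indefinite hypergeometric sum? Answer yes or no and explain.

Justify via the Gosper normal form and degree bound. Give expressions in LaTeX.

Yes. s_k = - 3^{k} \left(k + 3\right) \left(k + 3\right)!.

r(k) = 3*(3*k**3 + 41*k**2 + 187*k + 284)/(3*k**2 + 23*k + 45) after simplifying.
A = 3*k + 12, B = 1, C = k**2 + 23*k/3 + 15.
Key eq: (3*k + 12)·f(k+1) = (1)·f(k) + (k**2 + 23*k/3 + 15).
From deg A=1, deg B=0, deg C=2: d=1.
Coefficient equations give f(k) = (k + 3)/3.
Then R = B(k−1)f/C = (k + 3)/(3*k**2 + 23*k + 45), so s_k = R(k)·t_k = -3**k*(k + 3)*factorial(k + 3).
Check: Δs_k = -3**k*(3*k**2 + 23*k + 45)*factorial(k + 3). ✓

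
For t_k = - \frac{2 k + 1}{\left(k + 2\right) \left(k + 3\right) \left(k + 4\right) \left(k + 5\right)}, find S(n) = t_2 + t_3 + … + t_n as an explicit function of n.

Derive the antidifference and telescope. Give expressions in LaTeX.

S(n) = \frac{- n^{3} - 12 n^{2} - 7 n + 20}{40 \left(n^{3} + 12 n^{2} + 47 n + 60\right)}

The ratio is (k + 2)*(2*k + 3)/((k + 6)*(2*k + 1)).
Gosper form: A/B · C(k+1)/C(k) with A=k + 2, B=k + 6, C=k + 1/2.
f must satisfy (k + 2)·f(k+1) − (k + 5)·f(k) = k + 1/2.
From deg A=1, deg B=1, deg C=1: d=3.
Match coefficients ⇒ f(k) = k*(k**2 + 9*k + 2)/48.
Certificate R = B(k−1)f/C = k*(k + 5)*(k**2 + 9*k + 2)/(24*(2*k + 1)) gives s_k = k*(-k**2 - 9*k - 2)/(24*(k + 2)*(k + 3)*(k + 4)).
Verify: (-2*k - 1)/(k**4 + 14*k**3 + 71*k**2 + 154*k + 120) matches t_k.
Telescope: S(n) = s_(n+1) − s_(2) = (-n**3 - 12*n**2 - 23*n - 12)/(24*(n**3 + 12*n**2 + 47*n + 60)) − (-1/60) = (-n**3 - 12*n**2 - 7*n + 20)/(40*(n**3 + 12*n**2 + 47*n + 60)).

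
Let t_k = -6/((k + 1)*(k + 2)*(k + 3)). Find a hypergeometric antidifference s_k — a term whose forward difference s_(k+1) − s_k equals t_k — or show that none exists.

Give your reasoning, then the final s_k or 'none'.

Compute t_(k+1)/t_k: get (k + 1)/(k + 4).
Take A(k)=k + 1, B(k)=k + 4, C(k)=1.
Need (k + 1)·f(k+1) − (k + 3)·f(k) = 1.
deg f ≤ 2 (via 1,1,0).
Match coefficients ⇒ f(k) = k*(k + 3)/4.
Get s_k = R·t_k = 3*k*(-k - 3)/(2*(k + 1)*(k + 2)) with R(k) = B(k−1)f(k)/C(k) = k*(k + 3)**2/4.
Check: Δs_k = -6/(k**3 + 6*k**2 + 11*k + 6). ✓

s_k = 3*k*(-k - 3)/(2*(k + 1)*(k + 2))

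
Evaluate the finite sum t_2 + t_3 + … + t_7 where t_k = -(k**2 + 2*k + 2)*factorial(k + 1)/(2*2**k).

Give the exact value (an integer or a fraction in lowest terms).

Compute t_(k+1)/t_k: get (k + 2)*(2*k + (k + 1)**2 + 4)/(2*(k**2 + 2*k + 2)).
Factor: A=k/2 + 1; B=1; C=k**2 + 2*k + 2.
Set up (k/2 + 1)·f(k+1) − (1)·f(k) − (k**2 + 2*k + 2) = 0.
Degrees (1,0,2) ⇒ d ≤ 1.
Solving with deg f ≤ 1: f(k) = 2*(k + 1).
Certificate R = B(k−1)f/C = 2*(k + 1)/(k**2 + 2*k + 2) gives s_k = -(k + 1)*factorial(k + 1)/2**k.
Verify: -(k**2 + 2*k + 2)*factorial(k + 1)/(2*2**k) matches t_k.
Σ_(k=2)^(7) t_k = s_(8) − s_(2) = -25515/2 − (-9/2) = -12753.

Σ = -12753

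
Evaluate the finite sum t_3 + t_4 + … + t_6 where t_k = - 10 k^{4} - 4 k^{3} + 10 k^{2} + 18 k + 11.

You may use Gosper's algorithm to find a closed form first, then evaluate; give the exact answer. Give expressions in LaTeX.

t_(k+1)/t_k = (10*k**4 + 44*k**3 + 62*k**2 + 14*k - 25)/(10*k**4 + 4*k**3 - 10*k**2 - 18*k - 11).
Normal form (A,B,C) = (1, 1, k**4 + 2*k**3/5 - k**2 - 9*k/5 - 11/10).
Key eq: (1)·f(k+1) = (1)·f(k) + (k**4 + 2*k**3/5 - k**2 - 9*k/5 - 11/10).
deg f ≤ 5 (via 0,0,4).
A polynomial solution: f(k) = k*(2*k**4 - 4*k**3 - 2*k**2 - 3*k - 4)/10.
Certificate R = B(k−1)f/C = k*(2*k**4 - 4*k**3 - 2*k**2 - 3*k - 4)/(10*k**4 + 4*k**3 - 10*k**2 - 18*k - 11) gives s_k = k*(-2*k**4 + 4*k**3 + 2*k**2 + 3*k + 4).
Check: Δs_k = -10*k**4 - 4*k**3 + 10*k**2 + 18*k + 11. ✓
Evaluate s at k=7 and k=3: -23149 and -69; difference -23080.

Σ = -23080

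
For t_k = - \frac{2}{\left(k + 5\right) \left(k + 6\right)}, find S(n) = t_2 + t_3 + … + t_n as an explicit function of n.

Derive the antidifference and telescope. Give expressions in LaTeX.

S(n) = \frac{2 \left(1 - n\right)}{7 \left(n + 6\right)}

Step 1: r(k) = (k + 5)/(k + 7).
Factor: A=k + 5; B=k + 7; C=1.
f must satisfy (k + 5)·f(k+1) − (k + 6)·f(k) = 1.
Degrees (1,1,0) ⇒ d ≤ 1.
Coefficient equations give f(k) = k/5.
Then R = B(k−1)f/C = k*(k + 6)/5, so s_k = R(k)·t_k = -2*k/(5*k + 25).
Δs = -2/(k**2 + 11*k + 30), as required.
s_(n+1) = 2*(-n - 1)/(5*(n + 6)) and s_(2) = -4/35, so S(n) = 2*(1 - n)/(7*(n + 6)).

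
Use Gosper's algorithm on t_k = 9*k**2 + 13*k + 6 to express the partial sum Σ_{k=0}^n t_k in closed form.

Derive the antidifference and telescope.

S(n) = 3*n**3 + 11*n**2 + 14*n + 6

The ratio is (9*k**2 + 31*k + 28)/(9*k**2 + 13*k + 6).
Gosper form: A/B · C(k+1)/C(k) with A=1, B=1, C=k**2 + 13*k/9 + 2/3.
f must satisfy (1)·f(k+1) − (1)·f(k) = k**2 + 13*k/9 + 2/3.
Degrees (0,0,2) ⇒ d ≤ 3.
Solve for f: f(k) = k*(3*k**2 + 2*k + 1)/9 (degree 3 ≤ 3).
R(k) = B(k−1)·f(k)/C(k) = k*(3*k**2 + 2*k + 1)/(9*k**2 + 13*k + 6); s_k = R·t_k = k*(3*k**2 + 2*k + 1).
Δs = 9*k**2 + 13*k + 6, as required.
Evaluate: s_(n+1) = 3*n**3 + 11*n**2 + 14*n + 6; subtract s_(0) = 0 ⇒ S(n) = 3*n**3 + 11*n**2 + 14*n + 6.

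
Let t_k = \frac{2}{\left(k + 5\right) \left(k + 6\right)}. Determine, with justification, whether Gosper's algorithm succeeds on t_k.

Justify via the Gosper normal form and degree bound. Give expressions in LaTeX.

The ratio is (k + 5)/(k + 7).
A = k + 5, B = k + 7, C = 1.
Key eq: (k + 5)·f(k+1) = (k + 6)·f(k) + (1).
deg f ≤ 1 (via 1,1,0).
Solve for f: f(k) = k/5 (degree 1 ≤ 1).
R(k) = B(k−1)·f(k)/C(k) = k*(k + 6)/5; s_k = R·t_k = 2*k/(5*(k + 5)).
Verify: 2/(k**2 + 11*k + 30) matches t_k.

Yes. s_k = \frac{2 k}{5 \left(k + 5\right)}.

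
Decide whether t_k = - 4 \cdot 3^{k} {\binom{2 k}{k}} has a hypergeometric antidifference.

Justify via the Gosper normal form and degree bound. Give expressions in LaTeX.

r(k) = 6*(2*k + 1)/(k + 1) after simplifying.
Factor: A=12*k + 6; B=k + 1; C=1.
Key eq: (12*k + 6)·f(k+1) = (k)·f(k) + (1).
Bound: deg f ≤ -1.
d = -1 < 0 ⇒ no nonzero polynomial f; not summable.

No; the degree bound rules out any f.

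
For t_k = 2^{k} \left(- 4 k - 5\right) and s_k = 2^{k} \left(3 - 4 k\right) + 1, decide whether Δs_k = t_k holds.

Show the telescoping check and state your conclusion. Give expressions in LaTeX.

valid; difference matches t_k

s_(k+1) = -2*2**k*(4*k + 1) + 1
s_(k+1) − s_k = 2**k*(-4*k - 5)
(s_(k+1) − s_k) − t_k = 0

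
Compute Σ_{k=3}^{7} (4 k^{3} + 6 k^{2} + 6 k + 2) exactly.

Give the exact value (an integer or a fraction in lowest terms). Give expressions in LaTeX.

Ratio r(k) = (2*k**3 + 9*k**2 + 15*k + 9)/(2*k**3 + 3*k**2 + 3*k + 1).
Take A(k)=1, B(k)=1, C(k)=k**3 + 3*k**2/2 + 3*k/2 + 1/2.
Solve (1)·f(k+1) − (1)·f(k) = k**3 + 3*k**2/2 + 3*k/2 + 1/2.
Bound: deg f ≤ 4.
Coefficient equations give f(k) = k**2*(k**2 + 1)/4.
Certificate R = B(k−1)f/C = k**2*(k**2 + 1)/(2*(2*k + 1)*(k**2 + k + 1)) gives s_k = k**4 + k**2.
s_(k+1) − s_k = 4*k**3 + 6*k**2 + 6*k + 2 = t_k.
Evaluate s at k=8 and k=3: 4160 and 90; difference 4070.

Σ = 4070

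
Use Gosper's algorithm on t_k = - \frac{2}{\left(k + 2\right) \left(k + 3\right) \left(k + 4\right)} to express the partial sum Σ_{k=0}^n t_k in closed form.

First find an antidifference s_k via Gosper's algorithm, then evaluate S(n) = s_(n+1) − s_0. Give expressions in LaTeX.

Compute t_(k+1)/t_k: get (k + 2)/(k + 5).
Gosper form: A/B · C(k+1)/C(k) with A=k + 2, B=k + 5, C=1.
Solve (k + 2)·f(k+1) − (k + 4)·f(k) = 1.
Degrees (1,1,0) ⇒ d ≤ 2.
A polynomial solution: f(k) = k*(k + 5)/12.
Certificate R = B(k−1)f/C = k*(k + 4)*(k + 5)/12 gives s_k = k*(-k - 5)/(6*(k + 2)*(k + 3)).
Check: Δs_k = -2/(k**3 + 9*k**2 + 26*k + 24). ✓
Telescope: S(n) = s_(n+1) − s_(0) = (-n**2 - 7*n - 6)/(6*(n**2 + 7*n + 12)) − (0) = (-n**2 - 7*n - 6)/(6*(n**2 + 7*n + 12)).

S(n) = \frac{- n^{2} - 7 n - 6}{6 \left(n^{2} + 7 n + 12\right)}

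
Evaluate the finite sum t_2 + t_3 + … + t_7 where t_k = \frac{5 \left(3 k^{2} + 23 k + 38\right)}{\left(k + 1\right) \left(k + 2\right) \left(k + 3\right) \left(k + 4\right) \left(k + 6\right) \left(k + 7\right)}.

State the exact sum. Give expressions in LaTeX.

Σ = 211/5544

t_(k+1)/t_k = (k + 1)*(k + 6)*(23*k + 3*(k + 1)**2 + 61)/((k + 5)*(k + 8)*(3*k**2 + 23*k + 38)).
Factor: A=k + 1; B=k + 8; C=k**3 + 38*k**2/3 + 51*k + 190/3.
Need (k + 1)·f(k+1) − (k + 7)·f(k) = k**3 + 38*k**2/3 + 51*k + 190/3.
From deg A=1, deg B=1, deg C=3: d=6.
Solving with deg f ≤ 6: f(k) = k*(k + 2)*(k + 4)*(k + 5)*(k**2 + 10*k + 27)/54.
Get s_k = R·t_k = 5*k*(k**2 + 10*k + 27)/(18*(k**3 + 10*k**2 + 27*k + 18)) with R(k) = B(k−1)f(k)/C(k) = k*(k + 2)*(k + 4)*(k + 7)*(k**2 + 10*k + 27)/(18*(3*k**2 + 23*k + 38)).
Δs = 5*(3*k**2 + 23*k + 38)/(k**6 + 23*k**5 + 207*k**4 + 925*k**3 + 2144*k**2 + 2412*k + 1008), as required.
Evaluate s at k=8 and k=2: 190/693 and 17/72; difference 211/5544.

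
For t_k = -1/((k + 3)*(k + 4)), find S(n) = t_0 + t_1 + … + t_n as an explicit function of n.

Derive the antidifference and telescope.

Compute t_(k+1)/t_k: get (k + 3)/(k + 5).
A = k + 3, B = k + 5, C = 1.
f must satisfy (k + 3)·f(k+1) − (k + 4)·f(k) = 1.
d = 1 from the (1,1,0) case.
Match coefficients ⇒ f(k) = k/3.
Certificate R = B(k−1)f/C = k*(k + 4)/3 gives s_k = -k/(3*k + 9).
s_(k+1) − s_k = -1/(k**2 + 7*k + 12) = t_k.
Σ_(k=0)^n t_k = s_(n+1) − s_(0) = ((-n - 1)/(3*(n + 4))) − (0), i.e. (-n - 1)/(3*(n + 4)).

S(n) = (-n - 1)/(3*(n + 4))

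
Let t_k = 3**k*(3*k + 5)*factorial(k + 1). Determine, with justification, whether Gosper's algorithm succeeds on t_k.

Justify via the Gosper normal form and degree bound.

Compute t_(k+1)/t_k: get 3*(k + 2)*(3*k + 8)/(3*k + 5).
A = 3*k + 6, B = 1, C = k + 5/3.
Solve (3*k + 6)·f(k+1) − (1)·f(k) = k + 5/3.
Bound: deg f ≤ 0.
Solving with deg f ≤ 0: f(k) = 1/3.
Certificate R = B(k−1)f/C = 1/(3*k + 5) gives s_k = 3**k*factorial(k + 1).
Δs = 3**k*(3*k + 5)*factorial(k + 1), as required.

Yes. s_k = 3**k*factorial(k + 1).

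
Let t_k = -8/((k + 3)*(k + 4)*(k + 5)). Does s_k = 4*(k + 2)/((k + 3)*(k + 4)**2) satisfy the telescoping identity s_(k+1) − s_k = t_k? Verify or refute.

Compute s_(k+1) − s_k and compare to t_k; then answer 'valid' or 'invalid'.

Invalid: residual 8*(3*k + 13)/(k**5 + 21*k**4 + 175*k**3 + 723*k**2 + 1480*k + 1200) ≠ 0.

s_(k+1) = 4*(k + 3)/((k + 4)*(k + 5)**2)
s_(k+1) − s_k = 4*(-(k + 2)*(k + 5)**2 + (k + 3)**2*(k + 4))/((k + 3)*(k + 4)**2*(k + 5)**2)
(s_(k+1) − s_k) − t_k = 8*(3*k + 13)/(k**5 + 21*k**4 + 175*k**3 + 723*k**2 + 1480*k + 1200)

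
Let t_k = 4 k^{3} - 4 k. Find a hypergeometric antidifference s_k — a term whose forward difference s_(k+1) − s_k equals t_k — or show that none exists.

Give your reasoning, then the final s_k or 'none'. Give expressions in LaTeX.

Compute t_(k+1)/t_k: get (k + 2)/(k - 1).
Gosper form: A/B · C(k+1)/C(k) with A=1, B=1, C=k**3 - k.
f must satisfy (1)·f(k+1) − (1)·f(k) = k**3 - k.
deg f ≤ 4 (via 0,0,3).
Match coefficients ⇒ f(k) = k*(k - 2)*(k - 1)*(k + 1)/4.
R(k) = B(k−1)·f(k)/C(k) = (k - 2)/4; s_k = R·t_k = k*(k**3 - 2*k**2 - k + 2).
Check: Δs_k = 4*k*(k**2 - 1). ✓

s_k = k \left(k^{3} - 2 k^{2} - k + 2\right)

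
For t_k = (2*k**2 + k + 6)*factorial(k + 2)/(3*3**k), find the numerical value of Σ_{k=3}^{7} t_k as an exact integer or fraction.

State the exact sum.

Σ = 223400/27

t_(k+1)/t_k = (k + 3)*(k + 2*(k + 1)**2 + 7)/(3*(2*k**2 + k + 6)).
A = k/3 + 1, B = 1, C = k**2 + k/2 + 3.
f must satisfy (k/3 + 1)·f(k+1) − (1)·f(k) = k**2 + k/2 + 3.
Degrees (1,0,2) ⇒ d ≤ 1.
Match coefficients ⇒ f(k) = 3*(2*k - 1)/2.
Certificate R = B(k−1)f/C = 3*(2*k - 1)/(2*k**2 + k + 6) gives s_k = (2*k - 1)*factorial(k + 2)/3**k.
Check: Δs_k = (2*k**2 + k + 6)*factorial(k + 2)/(3*3**k). ✓
Sum = s_(8) − s_(3); s_(8) = 224000/27, s_(3) = 200/9 ⇒ 223400/27.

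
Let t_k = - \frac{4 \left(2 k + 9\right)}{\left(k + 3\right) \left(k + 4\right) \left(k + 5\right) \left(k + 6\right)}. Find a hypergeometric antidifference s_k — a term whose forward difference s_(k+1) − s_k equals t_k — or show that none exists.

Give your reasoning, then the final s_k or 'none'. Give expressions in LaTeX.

s_k = \frac{4 k \left(- k - 8\right)}{15 \left(k^{2} + 8 k + 15\right)}

Compute t_(k+1)/t_k: get (k + 3)*(2*k + 11)/((k + 7)*(2*k + 9)).
Normal form (A,B,C) = (k + 3, k + 7, k + 9/2).
Key eq: (k + 3)·f(k+1) = (k + 6)·f(k) + (k + 9/2).
Degrees (1,1,1) ⇒ d ≤ 3.
A polynomial solution: f(k) = k*(k + 4)*(k + 8)/30.
So s_k = (B(k−1)f/C)·t_k = (k*(k + 4)*(k + 6)*(k + 8)/(15*(2*k + 9)))·t_k = 4*k*(-k - 8)/(15*(k**2 + 8*k + 15)).
Check: Δs_k = 4*(-2*k - 9)/(k**4 + 18*k**3 + 119*k**2 + 342*k + 360). ✓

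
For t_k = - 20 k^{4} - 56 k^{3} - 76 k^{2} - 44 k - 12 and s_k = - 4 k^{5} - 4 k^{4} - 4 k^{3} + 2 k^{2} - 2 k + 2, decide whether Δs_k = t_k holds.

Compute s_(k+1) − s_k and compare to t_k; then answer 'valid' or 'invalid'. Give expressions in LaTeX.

s_(k+1) = -4*k**5 - 24*k**4 - 60*k**3 - 74*k**2 - 46*k - 10
s_(k+1) − s_k = -20*k**4 - 56*k**3 - 76*k**2 - 44*k - 12
(s_(k+1) − s_k) − t_k = 0

Valid — Δs_k = t_k.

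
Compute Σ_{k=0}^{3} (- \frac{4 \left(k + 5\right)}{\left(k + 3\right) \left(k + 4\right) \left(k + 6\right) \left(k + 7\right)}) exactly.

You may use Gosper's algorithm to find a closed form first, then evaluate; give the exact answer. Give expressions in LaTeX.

The ratio is (k + 3)*(k + 6)**2/((k + 5)**2*(k + 8)).
Normal form (A,B,C) = (k + 3, k + 8, k**2 + 10*k + 25).
Solve (k + 3)·f(k+1) − (k + 7)·f(k) = k**2 + 10*k + 25.
Degrees (1,1,2) ⇒ d ≤ 4.
Solving with deg f ≤ 4: f(k) = k*(k + 4)*(k + 5)*(k + 9)/36.
R(k) = B(k−1)·f(k)/C(k) = k*(k + 4)*(k + 7)*(k + 9)/(36*(k + 5)); s_k = R·t_k = k*(-k - 9)/(9*(k**2 + 9*k + 18)).
Verify: 4*(-k - 5)/(k**4 + 20*k**3 + 145*k**2 + 450*k + 504) matches t_k.
Sum = s_(4) − s_(0); s_(4) = -26/315, s_(0) = 0 ⇒ -26/315.

Σ = -26/315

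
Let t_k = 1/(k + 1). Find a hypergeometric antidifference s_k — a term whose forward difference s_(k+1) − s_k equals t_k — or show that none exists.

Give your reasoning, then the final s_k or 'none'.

none — t_k is not Gosper-summable

Step 1: r(k) = (k + 1)/(k + 2).
Normal form (A,B,C) = (k + 1, k + 2, 1).
Set up (k + 1)·f(k+1) − (k + 1)·f(k) − (1) = 0.
Bound: deg f ≤ 0.
Write f(k) = c0. Then LHS − RHS = -1, requiring -1 = 0: contradictory. No certificate.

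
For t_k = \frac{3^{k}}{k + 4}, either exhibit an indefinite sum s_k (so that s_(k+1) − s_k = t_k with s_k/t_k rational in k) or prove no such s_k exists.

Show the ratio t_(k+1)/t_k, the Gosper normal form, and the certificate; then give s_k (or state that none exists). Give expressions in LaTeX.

The ratio is 3*(k + 4)/(k + 5).
So A=3*k + 12 and B=k + 5, with C=1.
Set up (3*k + 12)·f(k+1) − (k + 4)·f(k) − (1) = 0.
From deg A=1, deg B=1, deg C=0: d=-1.
Negative degree bound (-1): no f exists, t_k not Gosper-summable.

not Gosper-summable; s_k does not exist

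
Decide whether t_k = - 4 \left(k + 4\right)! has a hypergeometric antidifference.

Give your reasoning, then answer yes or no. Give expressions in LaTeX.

No — negative degree bound, so no certificate f.

Compute t_(k+1)/t_k: get k + 5.
Take A(k)=k + 5, B(k)=1, C(k)=1.
Need (k + 5)·f(k+1) − (1)·f(k) = 1.
Degrees (1,0,0) ⇒ d ≤ -1.
d = -1 < 0 ⇒ no nonzero polynomial f; not summable.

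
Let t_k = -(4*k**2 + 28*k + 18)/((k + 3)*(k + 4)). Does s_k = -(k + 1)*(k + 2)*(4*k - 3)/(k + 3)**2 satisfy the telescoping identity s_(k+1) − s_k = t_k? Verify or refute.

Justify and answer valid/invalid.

s_(k+1) = -(k + 2)*(k + 3)*(4*k + 1)/(k + 4)**2
s_(k+1) − s_k = (k + 2)*((k + 1)*(k + 4)**2*(4*k - 3) - (k + 3)**3*(4*k + 1))/((k + 3)**2*(k + 4)**2)
(s_(k+1) − s_k) − t_k = (23*k**2 + 101*k + 66)/(k**4 + 14*k**3 + 73*k**2 + 168*k + 144)

Invalid: residual (23*k**2 + 101*k + 66)/(k**4 + 14*k**3 + 73*k**2 + 168*k + 144) ≠ 0.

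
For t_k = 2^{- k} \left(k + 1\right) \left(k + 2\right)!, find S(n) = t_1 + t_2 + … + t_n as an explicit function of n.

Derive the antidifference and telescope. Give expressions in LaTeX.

t_(k+1)/t_k = (k + 2)*(k + 3)/(2*(k + 1)).
Gosper form: A/B · C(k+1)/C(k) with A=k/2 + 3/2, B=1, C=k + 1.
Key eq: (k/2 + 3/2)·f(k+1) = (1)·f(k) + (k + 1).
Bound: deg f ≤ 0.
Solve for f: f(k) = 2 (degree 0 ≤ 0).
R(k) = B(k−1)·f(k)/C(k) = 2/(k + 1); s_k = R·t_k = 2**(1 - k)*factorial(k + 2).
Δs = (k + 1)*factorial(k + 2)/2**k, as required.
Σ_(k=1)^n t_k = s_(n+1) − s_(1) = (factorial(n + 3)/2**n) − (6), i.e. -6 + factorial(n + 3)/2**n.

S(n) = -6 + 2^{- n} \left(n + 3\right)!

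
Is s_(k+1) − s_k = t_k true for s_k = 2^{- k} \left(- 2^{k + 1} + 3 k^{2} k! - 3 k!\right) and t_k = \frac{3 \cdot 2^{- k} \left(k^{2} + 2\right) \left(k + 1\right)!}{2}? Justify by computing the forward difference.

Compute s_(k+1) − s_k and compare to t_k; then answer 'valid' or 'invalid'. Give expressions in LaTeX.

valid (s_(k+1) − s_k reduces to t_k)

s_(k+1) = (-4*2**k + 3*k**3*factorial(k) + 9*k**2*factorial(k) + 6*k*factorial(k))/(2*2**k)
s_(k+1) − s_k = 3*(k**2 + 2)*factorial(k + 1)/(2*2**k)
(s_(k+1) − s_k) − t_k = 0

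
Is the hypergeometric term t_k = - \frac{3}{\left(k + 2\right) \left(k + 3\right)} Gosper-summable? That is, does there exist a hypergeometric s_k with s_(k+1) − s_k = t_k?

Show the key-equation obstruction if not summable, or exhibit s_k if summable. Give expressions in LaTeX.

Yes. s_k = - \frac{3 k}{2 k + 4}.

The ratio is (k + 2)/(k + 4).
Normal form (A,B,C) = (k + 2, k + 4, 1).
Key eq: (k + 2)·f(k+1) = (k + 3)·f(k) + (1).
Degrees (1,1,0) ⇒ d ≤ 1.
Solving with deg f ≤ 1: f(k) = k/2.
Then R = B(k−1)f/C = k*(k + 3)/2, so s_k = R(k)·t_k = -3*k/(2*k + 4).
Verify: -3/(k**2 + 5*k + 6) matches t_k.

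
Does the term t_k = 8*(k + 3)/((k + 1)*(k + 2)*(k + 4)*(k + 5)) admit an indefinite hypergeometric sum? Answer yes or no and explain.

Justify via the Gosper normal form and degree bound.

Compute t_(k+1)/t_k: get (k + 1)*(k + 4)**2/((k + 3)**2*(k + 6)).
A = k + 1, B = k + 6, C = k**2 + 6*k + 9.
Need (k + 1)·f(k+1) − (k + 5)·f(k) = k**2 + 6*k + 9.
Bound: deg f ≤ 4.
Solve for f: f(k) = k*(k + 2)*(k + 3)*(k + 5)/8 (degree 4 ≤ 4).
R(k) = B(k−1)·f(k)/C(k) = k*(k + 2)*(k + 5)**2/(8*(k + 3)); s_k = R·t_k = k*(k + 5)/(k**2 + 5*k + 4).
Δs = 8*(k + 3)/(k**4 + 12*k**3 + 49*k**2 + 78*k + 40), as required.

Yes. s_k = k*(k + 5)/(k**2 + 5*k + 4).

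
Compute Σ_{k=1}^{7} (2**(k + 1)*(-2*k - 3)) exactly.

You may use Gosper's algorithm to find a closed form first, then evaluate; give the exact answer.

Compute t_(k+1)/t_k: get 2*(2*k + 5)/(2*k + 3).
Normal form (A,B,C) = (2, 1, k + 3/2).
Set up (2)·f(k+1) − (1)·f(k) − (k + 3/2) = 0.
deg f ≤ 1 (via 0,0,1).
A polynomial solution: f(k) = (2*k - 1)/2.
Then R = B(k−1)f/C = (2*k - 1)/(2*k + 3), so s_k = R(k)·t_k = 2**(k + 1)*(1 - 2*k).
Δs = 2**(k + 1)*(-2*k - 3), as required.
Sum = s_(8) − s_(1); s_(8) = -7680, s_(1) = -4 ⇒ -7676.

Σ = -7676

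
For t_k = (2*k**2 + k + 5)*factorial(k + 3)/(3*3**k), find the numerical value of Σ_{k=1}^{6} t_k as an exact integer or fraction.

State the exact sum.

r(k) = (k + 4)*(k + 2*(k + 1)**2 + 6)/(3*(2*k**2 + k + 5)) after simplifying.
Take A(k)=k/3 + 4/3, B(k)=1, C(k)=k**2 + k/2 + 5/2.
Need (k/3 + 4/3)·f(k+1) − (1)·f(k) = k**2 + k/2 + 5/2.
d = 1 from the (1,0,2) case.
Match coefficients ⇒ f(k) = 3*(2*k - 3)/2.
Then R = B(k−1)f/C = 3*(2*k - 3)/(2*k**2 + k + 5), so s_k = R(k)·t_k = (2*k - 3)*factorial(k + 3)/3**k.
Verify: (2*k**2 + k + 5)*factorial(k + 3)/(3*3**k) matches t_k.
Evaluate s at k=7 and k=1: 492800/27 and -8; difference 493016/27.

Σ = 493016/27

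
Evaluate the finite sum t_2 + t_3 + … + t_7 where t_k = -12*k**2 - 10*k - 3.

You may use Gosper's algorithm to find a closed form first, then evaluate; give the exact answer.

The ratio is (12*k**2 + 34*k + 25)/(12*k**2 + 10*k + 3).
Take A(k)=1, B(k)=1, C(k)=k**2 + 5*k/6 + 1/4.
Solve (1)·f(k+1) − (1)·f(k) = k**2 + 5*k/6 + 1/4.
Bound: deg f ≤ 3.
Solving with deg f ≤ 3: f(k) = k**2*(4*k - 1)/12.
Certificate R = B(k−1)f/C = k**2*(4*k - 1)/(12*k**2 + 10*k + 3) gives s_k = k**2*(1 - 4*k).
Verify: -12*k**2 - 10*k - 3 matches t_k.
Sum = s_(8) − s_(2); s_(8) = -1984, s_(2) = -28 ⇒ -1956.

Σ = -1956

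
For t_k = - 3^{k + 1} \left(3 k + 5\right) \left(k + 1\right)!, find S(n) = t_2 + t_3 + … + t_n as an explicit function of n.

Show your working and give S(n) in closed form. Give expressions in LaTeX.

S(n) = - 9 \cdot 3^{n} \left(n + 2\right)! + 162

Step 1: r(k) = 3*(k + 2)*(3*k + 8)/(3*k + 5).
So A=3*k + 6 and B=1, with C=k + 5/3.
Solve (3*k + 6)·f(k+1) − (1)·f(k) = k + 5/3.
Bound: deg f ≤ 0.
Coefficient equations give f(k) = 1/3.
R(k) = B(k−1)·f(k)/C(k) = 1/(3*k + 5); s_k = R·t_k = -3**(k + 1)*factorial(k + 1).
s_(k+1) − s_k = -3**(k + 1)*(3*k + 5)*factorial(k + 1) = t_k.
Evaluate: s_(n+1) = -3**(n + 2)*factorial(n + 2); subtract s_(2) = -162 ⇒ S(n) = -9*3**n*factorial(n + 2) + 162.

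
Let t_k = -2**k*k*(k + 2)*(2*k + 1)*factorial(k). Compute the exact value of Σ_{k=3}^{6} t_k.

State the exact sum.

r(k) = 2*(k + 1)**2*(k + 3)*(2*k + 3)/(k*(k + 2)*(2*k + 1)) after simplifying.
So A=2*k + 2 and B=1, with C=k**3 + 5*k**2/2 + k.
Set up (2*k + 2)·f(k+1) − (1)·f(k) − (k**3 + 5*k**2/2 + k) = 0.
deg f ≤ 2 (via 1,0,3).
Solving with deg f ≤ 2: f(k) = (k**2 - 2)/2.
R(k) = B(k−1)·f(k)/C(k) = (k**2 - 2)/(k*(k + 2)*(2*k + 1)); s_k = R·t_k = -2**k*(k**2 - 2)*factorial(k).
Verify: -2**k*k*(k + 2)*(2*k + 1)*factorial(k) matches t_k.
Evaluate s at k=7 and k=3: -30320640 and -336; difference -30320304.

Σ = -30320304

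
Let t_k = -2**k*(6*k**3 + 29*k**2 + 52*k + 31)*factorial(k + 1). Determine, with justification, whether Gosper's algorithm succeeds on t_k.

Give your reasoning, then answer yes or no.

The ratio is 2*(6*k**4 + 59*k**3 + 222*k**2 + 374*k + 236)/(6*k**3 + 29*k**2 + 52*k + 31).
Gosper form: A/B · C(k+1)/C(k) with A=2*k + 4, B=1, C=k**3 + 29*k**2/6 + 26*k/3 + 31/6.
Set up (2*k + 4)·f(k+1) − (1)·f(k) − (k**3 + 29*k**2/6 + 26*k/3 + 31/6) = 0.
Bound: deg f ≤ 2.
A polynomial solution: f(k) = (k + 1)*(3*k + 1)/6.
So s_k = (B(k−1)f/C)·t_k = ((k + 1)*(3*k + 1)/(6*k**3 + 29*k**2 + 52*k + 31))·t_k = -2**k*(k + 1)*(3*k + 1)*factorial(k + 1).
Verify: -2**k*(6*k**3 + 29*k**2 + 52*k + 31)*factorial(k + 1) matches t_k.

Yes. s_k = -2**k*(k + 1)*(3*k + 1)*factorial(k + 1).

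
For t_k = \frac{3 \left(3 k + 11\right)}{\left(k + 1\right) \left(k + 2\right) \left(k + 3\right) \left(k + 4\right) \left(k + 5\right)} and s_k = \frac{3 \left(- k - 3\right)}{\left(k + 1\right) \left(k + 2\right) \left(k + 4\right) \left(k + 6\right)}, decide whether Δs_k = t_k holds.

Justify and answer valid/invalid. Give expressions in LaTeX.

s_(k+1) = 3*(-k - 4)/((k + 2)*(k + 3)*(k + 5)*(k + 7))
s_(k+1) − s_k = 3*(3*k**3 + 38*k**2 + 158*k + 219)/(k**7 + 28*k**6 + 322*k**5 + 1960*k**4 + 6769*k**3 + 13132*k**2 + 13068*k + 5040)
(s_(k+1) − s_k) − t_k = 9*(-4*k**2 - 37*k - 81)/(k**7 + 28*k**6 + 322*k**5 + 1960*k**4 + 6769*k**3 + 13132*k**2 + 13068*k + 5040)

Invalid: residual \frac{9 \left(- 4 k^{2} - 37 k - 81\right)}{k^{7} + 28 k^{6} + 322 k^{5} + 1960 k^{4} + 6769 k^{3} + 13132 k^{2} + 13068 k + 5040} ≠ 0.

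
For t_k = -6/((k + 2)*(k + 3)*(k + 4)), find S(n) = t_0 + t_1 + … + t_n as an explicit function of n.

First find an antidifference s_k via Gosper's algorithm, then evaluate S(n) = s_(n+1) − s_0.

Step 1: r(k) = (k + 2)/(k + 5).
Normal form (A,B,C) = (k + 2, k + 5, 1).
Key eq: (k + 2)·f(k+1) = (k + 4)·f(k) + (1).
From deg A=1, deg B=1, deg C=0: d=2.
Match coefficients ⇒ f(k) = k*(k + 5)/12.
Then R = B(k−1)f/C = k*(k + 4)*(k + 5)/12, so s_k = R(k)·t_k = k*(-k - 5)/(2*(k + 2)*(k + 3)).
Check: Δs_k = -6/(k**3 + 9*k**2 + 26*k + 24). ✓
Σ_(k=0)^n t_k = s_(n+1) − s_(0) = ((-n**2 - 7*n - 6)/(2*(n**2 + 7*n + 12))) − (0), i.e. (-n**2 - 7*n - 6)/(2*(n**2 + 7*n + 12)).

S(n) = (-n**2 - 7*n - 6)/(2*(n**2 + 7*n + 12))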